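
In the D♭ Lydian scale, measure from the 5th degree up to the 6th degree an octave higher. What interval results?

major 9th

The scale runs D♭ E♭ F G A♭ B♭ C.
The 5th degree is A♭ and the degree 6 (up an octave) is B♭.
From A♭ to B♭ is 14 semitones, exactly the major ninth.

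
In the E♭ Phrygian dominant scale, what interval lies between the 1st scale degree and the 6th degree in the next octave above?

minor thirteenth

E♭ phrygian dominant: E♭ F♭ G A♭ B♭ C♭ D♭.
So we need the interval from E♭ up to C♭.
From E♭ to C♭: 20 semitones over a thirteenth = minor.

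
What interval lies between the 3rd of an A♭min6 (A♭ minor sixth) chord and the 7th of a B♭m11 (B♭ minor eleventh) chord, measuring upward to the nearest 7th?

The 3rd of A♭min6 (A♭ minor sixth) is C♭; the 7th of B♭m11 (B♭ minor eleventh) is A♭.
Counting 6 letters and 9 half steps from C♭ gives a major sixth.

M6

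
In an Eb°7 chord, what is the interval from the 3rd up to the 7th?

Spelling the chord: Eb, Gb, Bbb, Dbb.
That puts Gb below Dbb.
From Gb to Dbb: 6 semitones over a fifth = diminished.

diminished 5th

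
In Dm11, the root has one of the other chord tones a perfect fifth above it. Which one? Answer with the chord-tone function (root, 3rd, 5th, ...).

5th

Spelling the chord: D-F-A-C-E-G.
The root is D. A perfect fifth above D is A.
A is the chord's 5th.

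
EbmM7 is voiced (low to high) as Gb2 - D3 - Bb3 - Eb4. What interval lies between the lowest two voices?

augmented fifth

Those voices are Gb2 and D3.
From Gb to D: 8 semitones over a fifth = augmented.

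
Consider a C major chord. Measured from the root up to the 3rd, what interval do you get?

Spelling the chord: C-E-G.
The root is C and the 3rd is E.
C up to E spans 3 letter names and 4 semitones — a major third.

major third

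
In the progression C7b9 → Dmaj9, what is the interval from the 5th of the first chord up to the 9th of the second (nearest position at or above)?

The 5th of C7b9 is G; the 9th of Dmaj9 is E.
G up to E spans 6 letter names and 9 semitones — a major sixth.

major sixth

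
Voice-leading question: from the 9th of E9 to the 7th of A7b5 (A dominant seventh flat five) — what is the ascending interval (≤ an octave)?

minor second

The 9th of E9 is F#; the 7th of A7b5 (A dominant seventh flat five) is G.
F# up to G is 1 semitone, a half step narrower than a major second, so the interval is minor.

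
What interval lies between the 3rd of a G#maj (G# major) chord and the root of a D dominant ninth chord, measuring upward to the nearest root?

The 3rd of G#maj (G# major) is B#; the root of D dominant ninth is D.
B# up to D is 2 semitones, a whole step narrower than a major third, so the interval is diminished.

diminished third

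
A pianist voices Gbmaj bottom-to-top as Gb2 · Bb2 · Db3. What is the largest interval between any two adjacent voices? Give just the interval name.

Adjacent intervals: Gb2→Bb2 = major third; Bb2→Db3 = minor third.
The largest is Gb2 to Bb2, a major third (4 semitones).

major 3rd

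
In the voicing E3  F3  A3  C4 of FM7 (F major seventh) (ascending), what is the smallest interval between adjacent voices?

minor second

Adjacent intervals: E3→F3 = minor second; F3→A3 = major third; A3→C4 = minor third.
The smallest is E3 to F3, a minor second (1 semitone).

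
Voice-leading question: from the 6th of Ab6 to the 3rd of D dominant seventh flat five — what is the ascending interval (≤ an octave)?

The 6th of Ab6 is F; the 3rd of D dominant seventh flat five is F#.
From F to F#: 1 semitone over a unison = augmented.

A1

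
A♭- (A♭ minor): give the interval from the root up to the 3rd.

A♭ minor is spelled A♭ C♭ E♭.
That puts A♭ below C♭.
3 letter names make it a third; at 3 semitones (a half step narrower than major) the quality is minor.

minor third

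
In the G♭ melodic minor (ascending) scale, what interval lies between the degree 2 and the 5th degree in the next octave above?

perfect eleventh

The scale runs G♭ A♭ B𝄫 C♭ D♭ E♭ F.
The degree 2 is A♭ and the 5th scale degree (up an octave) is D♭.
From A♭ to D♭ is 17 semitones, exactly the perfect eleventh.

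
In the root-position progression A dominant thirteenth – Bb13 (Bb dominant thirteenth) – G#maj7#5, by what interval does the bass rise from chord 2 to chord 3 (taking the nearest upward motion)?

augmented 6th

The roots are Bb and G#.
Bb up to G# is 10 semitones, a half step wider than a major sixth, so the interval is augmented.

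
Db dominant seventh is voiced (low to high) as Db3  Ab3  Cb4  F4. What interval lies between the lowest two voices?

P5

Those voices are Db3 and Ab3.
Db up to Ab spans 5 letter names and 7 semitones — a perfect fifth.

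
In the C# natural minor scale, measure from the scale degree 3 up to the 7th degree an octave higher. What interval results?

perfect twelfth

The scale runs C# D# E F# G# A B.
That puts E below B.
Counting 12 letters and 19 half steps from E gives a perfect twelfth.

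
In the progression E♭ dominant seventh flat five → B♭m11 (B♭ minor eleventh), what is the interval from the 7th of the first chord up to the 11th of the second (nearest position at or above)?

M2

E♭ dominant seventh flat five has D♭ as its 7th, and B♭m11 (B♭ minor eleventh) has E♭ as its 11th.
From D♭ to E♭ is 2 semitones, exactly the major second.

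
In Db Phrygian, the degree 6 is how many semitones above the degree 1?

8

The scale is Db Ebb Fb Gb Ab Bbb Cb.
Db up to Bbb is a minor sixth — 8 semitones.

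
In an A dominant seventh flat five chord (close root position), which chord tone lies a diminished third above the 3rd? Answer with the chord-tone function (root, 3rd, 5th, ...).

5th

The chord tones of A dominant seventh flat five are A–C♯–E♭–G.
The 3rd is C♯. A diminished third above C♯ is E♭.
E♭ is the chord's 5th.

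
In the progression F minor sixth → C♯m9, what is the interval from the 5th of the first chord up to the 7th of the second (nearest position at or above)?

F minor sixth has C as its 5th, and C♯m9 has B as its 7th.
From C to B is 11 semitones, exactly the major seventh.

M7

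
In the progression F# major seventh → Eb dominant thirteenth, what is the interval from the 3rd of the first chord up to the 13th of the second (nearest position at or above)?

diminished third

F# major seventh has A# as its 3rd, and Eb dominant thirteenth has C as its 13th.
A# up to C is 2 semitones, a whole step narrower than a major third, so the interval is diminished.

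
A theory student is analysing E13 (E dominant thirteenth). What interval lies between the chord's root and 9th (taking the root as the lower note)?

major 9th

The chord tones of E13 are E G# B D F# C#.
Root = E; 9th = F#.
Counting 9 letters and 14 half steps from E gives a major ninth.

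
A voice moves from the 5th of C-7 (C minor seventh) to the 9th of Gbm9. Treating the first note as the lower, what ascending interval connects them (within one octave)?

minor second

The 5th of C-7 (C minor seventh) is G; the 9th of Gbm9 is Ab.
2 letter names make it a second; at 1 semitone (a half step narrower than major) the quality is minor.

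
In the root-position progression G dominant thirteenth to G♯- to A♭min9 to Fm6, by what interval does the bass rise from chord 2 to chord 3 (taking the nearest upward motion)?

The roots are G♯ and A♭.
G♯ up to A♭ is 0 semitones, a whole step narrower than a major second, so the interval is diminished.

diminished second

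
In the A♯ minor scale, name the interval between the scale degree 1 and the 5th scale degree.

perfect fifth

A♯ natural minor: A♯ B♯ C♯ D♯ E♯ F♯ G♯.
That puts A♯ below E♯.
A♯ up to E♯ spans 5 letter names and 7 semitones — a perfect fifth.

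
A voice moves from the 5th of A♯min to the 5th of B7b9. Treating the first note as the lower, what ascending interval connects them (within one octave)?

minor second

The 5th of A♯min is E♯; the 5th of B7b9 is F♯.
E♯ up to F♯ is 1 semitone, a half step narrower than a major second, so the interval is minor.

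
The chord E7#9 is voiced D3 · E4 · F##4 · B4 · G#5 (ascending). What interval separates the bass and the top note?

augmented 18th

The outer voices are D3 and G#5.
From D to G#: 30 semitones over a 18th = augmented.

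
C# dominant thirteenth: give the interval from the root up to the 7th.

minor seventh

Spelling the chord: C#, E#, G#, B, D#, A#.
The root is C# and the 7th is B.
C# up to B is 10 semitones, a half step narrower than a major seventh, so the interval is minor.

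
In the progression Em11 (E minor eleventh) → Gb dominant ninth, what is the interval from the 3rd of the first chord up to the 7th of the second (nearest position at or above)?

diminished seventh

The 3rd of Em11 (E minor eleventh) is G; the 7th of Gb dominant ninth is Fb.
7 letter names make it a seventh; at 9 semitones (a whole step narrower than major) the quality is diminished.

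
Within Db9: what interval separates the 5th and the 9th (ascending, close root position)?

Db9 (Db dominant ninth): Db-F-Ab-Cb-Eb.
So we need the interval from Ab up to Eb.
From Ab to Eb is 7 semitones, exactly the perfect fifth.

perfect fifth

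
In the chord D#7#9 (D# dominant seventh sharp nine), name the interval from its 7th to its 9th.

augmented third

Spelling the chord: D#-F##-A#-C#-E##.
So we need the interval from C# up to E##.
C# up to E## is 5 semitones, a half step wider than a major third, so the interval is augmented.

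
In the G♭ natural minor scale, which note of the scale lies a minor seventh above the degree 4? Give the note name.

The scale is G♭ A♭ B𝄫 C♭ D♭ E𝄫 F♭.
The degree 4 is C♭; a minor seventh above that is B𝄫 — scale degree 3.

Bbb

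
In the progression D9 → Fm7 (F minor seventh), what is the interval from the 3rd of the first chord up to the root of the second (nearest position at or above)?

The 3rd of D9 is F#; the root of Fm7 (F minor seventh) is F.
F# up to F is 11 semitones, a half step narrower than a perfect octave, so the interval is diminished.

diminished octave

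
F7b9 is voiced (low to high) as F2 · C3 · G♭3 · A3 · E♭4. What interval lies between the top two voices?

Those voices are A3 and E♭4.
5 letter names make it a fifth; at 6 semitones (a half step narrower than perfect) the quality is diminished.

diminished fifth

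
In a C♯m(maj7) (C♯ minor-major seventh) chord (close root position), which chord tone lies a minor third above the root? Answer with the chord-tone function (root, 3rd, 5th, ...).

C♯mM7: C♯–E–G♯–B♯.
The root is C♯. A minor third above C♯ is E.
E is the chord's 3rd.

3rd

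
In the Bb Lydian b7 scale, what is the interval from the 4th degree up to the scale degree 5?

m2

Spelling the Bb Lydian b7 scale: Bb C D E F G Ab.
That puts E below F.
From E to F: 1 semitone over a second = minor.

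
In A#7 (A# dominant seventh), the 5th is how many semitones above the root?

7

A#7 is spelled A#, C##, E#, G#.
A# to E# is a perfect fifth: 7 semitones.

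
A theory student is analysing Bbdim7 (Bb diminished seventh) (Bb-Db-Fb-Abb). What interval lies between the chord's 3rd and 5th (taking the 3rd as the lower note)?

That puts Db below Fb.
From Db to Fb: 3 semitones over a third = minor.

minor third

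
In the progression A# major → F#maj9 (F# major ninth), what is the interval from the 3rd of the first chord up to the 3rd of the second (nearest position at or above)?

A# major has C## as its 3rd, and F#maj9 (F# major ninth) has A# as its 3rd.
C## up to A# is 8 semitones, a half step narrower than a major sixth, so the interval is minor.

minor 6th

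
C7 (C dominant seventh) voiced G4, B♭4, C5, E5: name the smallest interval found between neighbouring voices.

major second

Adjacent intervals: G4→B♭4 = minor third; B♭4→C5 = major second; C5→E5 = major third.
The smallest is B♭4 to C5, a major second (2 semitones).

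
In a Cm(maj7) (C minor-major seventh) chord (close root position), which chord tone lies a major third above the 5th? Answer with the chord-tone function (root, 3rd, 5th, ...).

7th

Cm(maj7) (C minor-major seventh): C-Eb-G-B.
The 5th is G. A major third above G is B.
B is the chord's 7th.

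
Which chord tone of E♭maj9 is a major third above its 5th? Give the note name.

E♭maj9: E♭–G–B♭–D–F.
The 5th is B♭. A major third above B♭ is D.
D is the chord's 7th.

D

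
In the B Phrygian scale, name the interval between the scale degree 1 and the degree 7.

Spelling the B Phrygian scale: B C D E F# G A.
That puts B below A.
7 letter names make it a seventh; at 10 semitones (a half step narrower than major) the quality is minor.

minor 7th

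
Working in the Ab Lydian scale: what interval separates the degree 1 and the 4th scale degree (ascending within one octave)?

augmented fourth

The scale runs Ab Bb C D Eb F G.
So we need the interval from Ab up to D.
From Ab to D: 6 semitones over a fourth = augmented.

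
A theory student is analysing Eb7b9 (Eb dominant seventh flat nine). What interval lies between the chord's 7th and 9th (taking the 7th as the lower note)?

Eb7b9: Eb, G, Bb, Db, Fb.
That puts Db below Fb.
3 letter names make it a third; at 3 semitones (a half step narrower than major) the quality is minor.

minor third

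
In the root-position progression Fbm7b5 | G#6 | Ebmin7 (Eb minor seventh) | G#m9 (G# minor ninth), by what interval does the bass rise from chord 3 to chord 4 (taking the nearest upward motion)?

augmented 3rd

The roots are Eb and G#.
3 letter names make it a third; at 5 semitones (a half step wider than major) the quality is augmented.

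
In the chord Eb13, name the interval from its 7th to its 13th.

The chord tones of Eb13 (Eb dominant thirteenth) are Eb G Bb Db F C.
So we need the interval from Db up to C.
Counting 7 letters and 11 half steps from Db gives a major seventh.

M7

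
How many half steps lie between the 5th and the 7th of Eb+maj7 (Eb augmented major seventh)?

3

Spelling the chord: Eb-G-B-D.
B to D is a minor third: 3 semitones.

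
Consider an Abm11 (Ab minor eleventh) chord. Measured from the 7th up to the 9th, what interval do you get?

major third

Abm11: Ab-Cb-Eb-Gb-Bb-Db.
7th = Gb; 9th = Bb.
Gb up to Bb spans 3 letter names and 4 semitones — a major third.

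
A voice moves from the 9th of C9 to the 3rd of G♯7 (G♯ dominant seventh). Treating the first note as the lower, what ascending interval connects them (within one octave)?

C9 has D as its 9th, and G♯7 (G♯ dominant seventh) has B♯ as its 3rd.
From D to B♯: 10 semitones over a sixth = augmented.

augmented 6th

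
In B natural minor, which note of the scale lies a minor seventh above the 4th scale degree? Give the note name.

The scale is B C# D E F# G A.
The 4th scale degree is E; a minor seventh above that is D — scale degree 3.

D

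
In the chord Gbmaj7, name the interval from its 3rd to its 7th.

perfect fifth

GbM7 is spelled Gb Bb Db F.
3rd = Bb; 7th = F.
Counting 5 letters and 7 half steps from Bb gives a perfect fifth.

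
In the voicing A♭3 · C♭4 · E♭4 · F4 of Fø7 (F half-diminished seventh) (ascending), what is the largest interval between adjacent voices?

Adjacent intervals: A♭3→C♭4 = minor third; C♭4→E♭4 = major third; E♭4→F4 = major second.
The largest is C♭4 to E♭4, a major third (4 semitones).

major third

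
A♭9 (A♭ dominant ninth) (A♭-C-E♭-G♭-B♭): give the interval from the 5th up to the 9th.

perfect fifth

The 5th is E♭ and the 9th is B♭.
Counting 5 letters and 7 half steps from E♭ gives a perfect fifth.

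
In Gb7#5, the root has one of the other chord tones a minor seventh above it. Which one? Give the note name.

Gb augmented seventh: Gb–Bb–D–Fb.
The root is Gb. A minor seventh above Gb is Fb.
Fb is the chord's 7th.

Fb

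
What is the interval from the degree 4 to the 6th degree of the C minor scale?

minor third

Spelling the C minor scale: C D Eb F G Ab Bb.
The degree 4 is F and the 6th scale degree is Ab.
F up to Ab is 3 semitones, a half step narrower than a major third, so the interval is minor.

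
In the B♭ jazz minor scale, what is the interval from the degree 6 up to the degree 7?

major 2nd

B♭ melodic minor: B♭ C D♭ E♭ F G A.
So we need the interval from G up to A.
From G to A is 2 semitones, exactly the major second.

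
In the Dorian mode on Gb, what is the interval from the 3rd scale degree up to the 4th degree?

major second

Spelling the Dorian mode on Gb: Gb Ab Bbb Cb Db Eb Fb.
So we need the interval from Bbb up to Cb.
Counting 2 letters and 2 half steps from Bbb gives a major second.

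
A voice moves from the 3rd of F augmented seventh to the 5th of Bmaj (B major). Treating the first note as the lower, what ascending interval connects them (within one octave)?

major 6th

F augmented seventh has A as its 3rd, and Bmaj (B major) has F# as its 5th.
A up to F# spans 6 letter names and 9 semitones — a major sixth.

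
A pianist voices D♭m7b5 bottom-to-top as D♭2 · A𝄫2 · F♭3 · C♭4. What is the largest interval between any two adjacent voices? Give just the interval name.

major sixth

Adjacent intervals: D♭2→A𝄫2 = diminished fifth; A𝄫2→F♭3 = major sixth; F♭3→C♭4 = perfect fifth.
The largest is A𝄫2 to F♭3, a major sixth (9 semitones).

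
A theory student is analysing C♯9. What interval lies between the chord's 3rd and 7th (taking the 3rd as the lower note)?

d5

C♯9 (C♯ dominant ninth): C♯–E♯–G♯–B–D♯.
The 3rd is E♯ and the 7th is B.
From E♯ to B: 6 semitones over a fifth = diminished.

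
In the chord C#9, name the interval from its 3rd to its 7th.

C# dominant ninth: C#–E#–G#–B–D#.
So we need the interval from E# up to B.
E# up to B is 6 semitones, a half step narrower than a perfect fifth, so the interval is diminished.
This 3–7 tritone is the characteristic tension at the heart of the dominant sound.

diminished fifth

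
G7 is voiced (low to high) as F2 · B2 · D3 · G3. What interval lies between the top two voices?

perfect 4th

Those voices are D3 and G3.
From D to G is 5 semitones, exactly the perfect fourth.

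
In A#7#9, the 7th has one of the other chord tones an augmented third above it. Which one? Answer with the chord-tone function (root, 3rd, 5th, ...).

9th

A# dominant seventh sharp nine is spelled A#-C##-E#-G#-B##.
The 7th is G#. An augmented third above G# is B##.
B## is the chord's 9th.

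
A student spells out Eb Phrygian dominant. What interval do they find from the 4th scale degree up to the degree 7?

perfect fourth

Eb phrygian dominant: Eb Fb G Ab Bb Cb Db.
That puts Ab below Db.
Counting 4 letters and 5 half steps from Ab gives a perfect fourth.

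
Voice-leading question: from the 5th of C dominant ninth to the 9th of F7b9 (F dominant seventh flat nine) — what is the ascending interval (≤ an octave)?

The 5th of C dominant ninth is G; the 9th of F7b9 (F dominant seventh flat nine) is G♭.
From G to G♭: 11 semitones over an octave = diminished.

diminished octave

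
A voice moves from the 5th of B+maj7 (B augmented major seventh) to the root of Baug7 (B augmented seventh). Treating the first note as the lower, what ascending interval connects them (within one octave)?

diminished 4th

The 5th of B+maj7 (B augmented major seventh) is F##; the root of Baug7 (B augmented seventh) is B.
From F## to B: 4 semitones over a fourth = diminished.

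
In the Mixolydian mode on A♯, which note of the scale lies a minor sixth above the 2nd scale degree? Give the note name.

The scale is A♯ B♯ C𝄪 D♯ E♯ F𝄪 G♯.
The 2nd scale degree is B♯; a minor sixth above that is G♯ — scale degree 7.

G#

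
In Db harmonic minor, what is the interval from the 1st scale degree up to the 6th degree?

Db harmonic minor: Db Eb Fb Gb Ab Bbb C.
So we need the interval from Db up to Bbb.
From Db to Bbb: 8 semitones over a sixth = minor.

m6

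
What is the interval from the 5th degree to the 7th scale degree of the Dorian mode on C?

minor 3rd

C dorian: C D Eb F G A Bb.
The 5th degree is G and the scale degree 7 is Bb.
3 letter names make it a third; at 3 semitones (a half step narrower than major) the quality is minor.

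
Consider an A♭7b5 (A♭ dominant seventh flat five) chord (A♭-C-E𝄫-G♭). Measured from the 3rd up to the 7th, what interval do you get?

So we need the interval from C up to G♭.
5 letter names make it a fifth; at 6 semitones (a half step narrower than perfect) the quality is diminished.

d5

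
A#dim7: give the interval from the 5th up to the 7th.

minor third

Spelling the chord: A#–C#–E–G.
5th = E; 7th = G.
From E to G: 3 semitones over a third = minor.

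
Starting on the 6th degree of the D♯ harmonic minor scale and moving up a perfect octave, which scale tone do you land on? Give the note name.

B

The scale is D♯ E♯ F♯ G♯ A♯ B C𝄪.
The 6th degree is B; a perfect octave above that is B — scale degree 6.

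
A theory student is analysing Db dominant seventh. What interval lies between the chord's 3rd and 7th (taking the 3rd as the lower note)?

The chord tones of Db dominant seventh are Db F Ab Cb.
3rd = F; 7th = Cb.
5 letter names make it a fifth; at 6 semitones (a half step narrower than perfect) the quality is diminished.
That tritone between 3rd and 7th is what gives the dominant seventh its pull toward resolution.

diminished fifth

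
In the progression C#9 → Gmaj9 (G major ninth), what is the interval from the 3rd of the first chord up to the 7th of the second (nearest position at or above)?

minor second

C#9 has E# as its 3rd, and Gmaj9 (G major ninth) has F# as its 7th.
E# up to F# is 1 semitone, a half step narrower than a major second, so the interval is minor.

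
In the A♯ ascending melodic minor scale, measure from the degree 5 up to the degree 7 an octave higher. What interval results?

major tenth

A♯ melodic minor: A♯ B♯ C♯ D♯ E♯ F𝄪 G𝄪.
The degree 5 is E♯ and the scale degree 7 (up an octave) is G𝄪.
E♯ up to G𝄪 spans 10 letter names and 16 semitones — a major tenth.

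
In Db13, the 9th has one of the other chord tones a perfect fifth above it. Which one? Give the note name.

The chord tones of Db13 are Db–F–Ab–Cb–Eb–Bb.
The 9th is Eb. A perfect fifth above Eb is Bb.
Bb is the chord's 13th.

Bb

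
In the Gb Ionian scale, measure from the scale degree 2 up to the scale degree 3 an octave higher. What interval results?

major ninth

Gb major: Gb Ab Bb Cb Db Eb F.
The scale degree 2 is Ab and the 3rd scale degree (up an octave) is Bb.
From Ab to Bb is 14 semitones, exactly the major ninth.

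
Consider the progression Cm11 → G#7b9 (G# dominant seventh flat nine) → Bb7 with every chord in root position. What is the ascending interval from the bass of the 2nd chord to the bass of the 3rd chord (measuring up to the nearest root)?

diminished 3rd

The roots are G# and Bb.
G# up to Bb is 2 semitones, a whole step narrower than a major third, so the interval is diminished.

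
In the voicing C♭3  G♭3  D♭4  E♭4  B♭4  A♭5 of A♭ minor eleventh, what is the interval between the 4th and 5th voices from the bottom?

perfect fifth

Those voices are E♭4 and B♭4.
Counting 5 letters and 7 half steps from E♭ gives a perfect fifth.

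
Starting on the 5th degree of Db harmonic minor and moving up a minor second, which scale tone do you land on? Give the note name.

The scale is Db Eb Fb Gb Ab Bbb C.
The 5th degree is Ab; a minor second above that is Bbb — scale degree 6.

Bbb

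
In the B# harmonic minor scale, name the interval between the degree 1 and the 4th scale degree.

B# harmonic minor: B# C## D# E# F## G# A##.
Degree 1 = B#; degree 4 = E#.
B# up to E# spans 4 letter names and 5 semitones — a perfect fourth.

perfect fourth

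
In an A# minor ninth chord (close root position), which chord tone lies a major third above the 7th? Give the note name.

B#

A#m9: A#, C#, E#, G#, B#.
The 7th is G#. A major third above G# is B#.
B# is the chord's 9th.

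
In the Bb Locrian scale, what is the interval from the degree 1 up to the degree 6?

The scale runs Bb Cb Db Eb Fb Gb Ab.
The degree 1 is Bb and the 6th scale degree is Gb.
From Bb to Gb: 8 semitones over a sixth = minor.

m6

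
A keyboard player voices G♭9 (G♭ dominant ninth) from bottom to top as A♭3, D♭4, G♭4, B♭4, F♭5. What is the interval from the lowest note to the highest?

minor 13th

The outer voices are A♭3 and F♭5.
From A♭ to F♭: 20 semitones over a thirteenth = minor.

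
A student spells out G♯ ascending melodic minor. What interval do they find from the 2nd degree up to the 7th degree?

M6

The scale runs G♯ A♯ B C♯ D♯ E♯ F𝄪.
So we need the interval from A♯ up to F𝄪.
Counting 6 letters and 9 half steps from A♯ gives a major sixth.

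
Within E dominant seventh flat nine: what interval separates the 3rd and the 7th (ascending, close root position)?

diminished fifth

The chord tones of E7b9 (E dominant seventh flat nine) are E G♯ B D F.
So we need the interval from G♯ up to D.
5 letter names make it a fifth; at 6 semitones (a half step narrower than perfect) the quality is diminished.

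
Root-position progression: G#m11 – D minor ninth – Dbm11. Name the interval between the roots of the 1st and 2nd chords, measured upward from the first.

diminished 5th

The roots are G# and D.
5 letter names make it a fifth; at 6 semitones (a half step narrower than perfect) the quality is diminished.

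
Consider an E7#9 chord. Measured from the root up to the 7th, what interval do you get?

minor seventh

E7#9 (E dominant seventh sharp nine) is spelled E, G#, B, D, F##.
So we need the interval from E up to D.
From E to D: 10 semitones over a seventh = minor.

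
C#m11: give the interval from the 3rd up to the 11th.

Spelling the chord: C# E G# B D# F#.
3rd = E; 11th = F#.
E up to F# spans 9 letter names and 14 semitones — a major ninth.

M9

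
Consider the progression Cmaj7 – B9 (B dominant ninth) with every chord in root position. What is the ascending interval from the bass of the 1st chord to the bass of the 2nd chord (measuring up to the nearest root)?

The roots are C and B.
C up to B spans 7 letter names and 11 semitones — a major seventh.

M7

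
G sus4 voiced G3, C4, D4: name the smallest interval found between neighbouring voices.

Adjacent intervals: G3→C4 = perfect fourth; C4→D4 = major second.
The smallest is C4 to D4, a major second (2 semitones).

major second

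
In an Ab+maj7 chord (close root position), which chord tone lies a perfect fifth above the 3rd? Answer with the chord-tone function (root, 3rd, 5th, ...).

7th

The chord tones of Ab+maj7 are Ab–C–E–G.
The 3rd is C. A perfect fifth above C is G.
G is the chord's 7th.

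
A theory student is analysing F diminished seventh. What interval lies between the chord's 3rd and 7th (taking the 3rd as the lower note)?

d5

Spelling the chord: F, A♭, C♭, E𝄫.
So we need the interval from A♭ up to E𝄫.
5 letter names make it a fifth; at 6 semitones (a half step narrower than perfect) the quality is diminished.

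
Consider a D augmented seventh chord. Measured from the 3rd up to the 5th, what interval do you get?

Spelling the chord: D-F♯-A♯-C.
So we need the interval from F♯ up to A♯.
From F♯ to A♯ is 4 semitones, exactly the major third.

major third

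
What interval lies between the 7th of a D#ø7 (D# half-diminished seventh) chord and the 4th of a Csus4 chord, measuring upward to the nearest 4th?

diminished fourth

The 7th of D#ø7 (D# half-diminished seventh) is C#; the 4th of Csus4 is F.
From C# to F: 4 semitones over a fourth = diminished.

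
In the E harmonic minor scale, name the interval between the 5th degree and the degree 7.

major 3rd

The scale runs E F# G A B C D#.
So we need the interval from B up to D#.
B up to D# spans 3 letter names and 4 semitones — a major third.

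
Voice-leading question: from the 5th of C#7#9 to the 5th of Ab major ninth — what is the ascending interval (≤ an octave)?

The 5th of C#7#9 is G#; the 5th of Ab major ninth is Eb.
From G# to Eb: 7 semitones over a sixth = diminished.

diminished sixth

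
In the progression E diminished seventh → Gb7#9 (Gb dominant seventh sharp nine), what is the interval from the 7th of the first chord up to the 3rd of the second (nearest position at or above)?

major 6th

E diminished seventh has Db as its 7th, and Gb7#9 (Gb dominant seventh sharp nine) has Bb as its 3rd.
Db up to Bb spans 6 letter names and 9 semitones — a major sixth.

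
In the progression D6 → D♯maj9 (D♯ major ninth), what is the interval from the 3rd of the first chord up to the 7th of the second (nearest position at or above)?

The 3rd of D6 is F♯; the 7th of D♯maj9 (D♯ major ninth) is C𝄪.
F♯ up to C𝄪 is 8 semitones, a half step wider than a perfect fifth, so the interval is augmented.

augmented 5th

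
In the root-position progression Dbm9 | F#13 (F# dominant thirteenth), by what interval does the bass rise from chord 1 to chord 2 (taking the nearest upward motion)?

The roots are Db and F#.
3 letter names make it a third; at 5 semitones (a half step wider than major) the quality is augmented.

A3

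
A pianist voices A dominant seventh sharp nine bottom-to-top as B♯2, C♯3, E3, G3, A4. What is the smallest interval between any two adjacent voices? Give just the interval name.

Adjacent intervals: B♯2→C♯3 = minor second; C♯3→E3 = minor third; E3→G3 = minor third; G3→A4 = major ninth.
The smallest is B♯2 to C♯3, a minor second (1 semitone).

minor second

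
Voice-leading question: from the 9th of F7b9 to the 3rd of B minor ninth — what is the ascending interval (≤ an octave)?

F7b9 has Gb as its 9th, and B minor ninth has D as its 3rd.
Gb up to D is 8 semitones, a half step wider than a perfect fifth, so the interval is augmented.

augmented fifth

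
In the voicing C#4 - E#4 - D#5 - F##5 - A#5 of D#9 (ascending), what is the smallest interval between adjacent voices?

Adjacent intervals: C#4→E#4 = major third; E#4→D#5 = minor seventh; D#5→F##5 = major third; F##5→A#5 = minor third.
The smallest is F##5 to A#5, a minor third (3 semitones).

minor 3rd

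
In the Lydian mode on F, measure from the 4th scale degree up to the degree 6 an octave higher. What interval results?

The scale runs F G A B C D E.
The 4th scale degree is B and the 6th scale degree (up an octave) is D.
B up to D is 15 semitones, a half step narrower than a major tenth, so the interval is minor.

minor tenth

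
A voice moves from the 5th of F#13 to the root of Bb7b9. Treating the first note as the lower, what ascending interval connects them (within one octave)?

The 5th of F#13 is C#; the root of Bb7b9 is Bb.
From C# to Bb: 9 semitones over a seventh = diminished.

diminished 7th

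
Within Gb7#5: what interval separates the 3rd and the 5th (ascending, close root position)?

major third

Spelling the chord: Gb–Bb–D–Fb.
So we need the interval from Bb up to D.
Bb up to D spans 3 letter names and 4 semitones — a major third.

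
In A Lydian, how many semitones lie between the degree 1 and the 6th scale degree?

9

The scale is A B C# D# E F# G#.
A up to F# is a major sixth — 9 semitones.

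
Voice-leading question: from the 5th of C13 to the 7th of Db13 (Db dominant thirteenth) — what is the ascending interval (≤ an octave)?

diminished fourth

C13 has G as its 5th, and Db13 (Db dominant thirteenth) has Cb as its 7th.
4 letter names make it a fourth; at 4 semitones (a half step narrower than perfect) the quality is diminished.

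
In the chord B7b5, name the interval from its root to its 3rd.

major 3rd

B7b5: B-D#-F-A.
The root is B and the 3rd is D#.
B up to D# spans 3 letter names and 4 semitones — a major third.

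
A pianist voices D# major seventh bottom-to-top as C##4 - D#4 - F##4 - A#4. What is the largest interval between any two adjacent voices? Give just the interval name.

M3

Adjacent intervals: C##4→D#4 = minor second; D#4→F##4 = major third; F##4→A#4 = minor third.
The largest is D#4 to F##4, a major third (4 semitones).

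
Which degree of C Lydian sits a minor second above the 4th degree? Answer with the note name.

G

The scale is C D E F# G A B.
The 4th degree is F#; a minor second above that is G — scale degree 5.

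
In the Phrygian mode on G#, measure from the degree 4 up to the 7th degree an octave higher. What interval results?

The scale runs G# A B C# D# E F#.
That puts C# below F#.
Counting 11 letters and 17 half steps from C# gives a perfect eleventh.

perfect eleventh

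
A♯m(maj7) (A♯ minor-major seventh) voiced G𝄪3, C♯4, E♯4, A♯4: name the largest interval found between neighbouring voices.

Adjacent intervals: G𝄪3→C♯4 = diminished fourth; C♯4→E♯4 = major third; E♯4→A♯4 = perfect fourth.
The largest is E♯4 to A♯4, a perfect fourth (5 semitones).

perfect 4th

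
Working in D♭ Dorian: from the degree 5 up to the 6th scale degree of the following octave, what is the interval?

major 9th

D♭ dorian: D♭ E♭ F♭ G♭ A♭ B♭ C♭.
Degree 5 = A♭; scale degree 6 (up an octave) = B♭.
Counting 9 letters and 14 half steps from A♭ gives a major ninth.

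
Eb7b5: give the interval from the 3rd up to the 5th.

Spelling the chord: Eb G Bbb Db.
3rd = G; 5th = Bbb.
3 letter names make it a third; at 2 semitones (a whole step narrower than major) the quality is diminished.

diminished 3rd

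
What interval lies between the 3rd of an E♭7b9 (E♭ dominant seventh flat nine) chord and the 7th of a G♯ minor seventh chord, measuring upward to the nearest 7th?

major 7th

E♭7b9 (E♭ dominant seventh flat nine) has G as its 3rd, and G♯ minor seventh has F♯ as its 7th.
Counting 7 letters and 11 half steps from G gives a major seventh.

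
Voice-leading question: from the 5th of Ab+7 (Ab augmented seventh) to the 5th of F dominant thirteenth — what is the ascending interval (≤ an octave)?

Ab+7 (Ab augmented seventh) has E as its 5th, and F dominant thirteenth has C as its 5th.
E up to C is 8 semitones, a half step narrower than a major sixth, so the interval is minor.

m6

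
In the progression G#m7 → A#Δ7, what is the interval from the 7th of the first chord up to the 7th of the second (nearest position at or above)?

augmented second

The 7th of G#m7 is F#; the 7th of A#Δ7 is G##.
2 letter names make it a second; at 3 semitones (a half step wider than major) the quality is augmented.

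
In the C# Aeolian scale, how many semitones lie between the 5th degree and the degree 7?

The scale is C# D# E F# G# A B.
G# up to B is a minor third — 3 semitones.

3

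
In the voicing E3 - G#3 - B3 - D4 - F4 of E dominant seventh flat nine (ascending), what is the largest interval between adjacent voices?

Adjacent intervals: E3→G#3 = major third; G#3→B3 = minor third; B3→D4 = minor third; D4→F4 = minor third.
The largest is E3 to G#3, a major third (4 semitones).

M3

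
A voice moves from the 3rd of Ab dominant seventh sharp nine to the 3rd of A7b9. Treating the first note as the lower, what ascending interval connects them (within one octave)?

Ab dominant seventh sharp nine has C as its 3rd, and A7b9 has C# as its 3rd.
C up to C# is 1 semitone, a half step wider than a perfect unison, so the interval is augmented.

augmented unison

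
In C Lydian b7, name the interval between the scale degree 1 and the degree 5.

perfect 5th

C lydian dominant: C D E F♯ G A B♭.
So we need the interval from C up to G.
Counting 5 letters and 7 half steps from C gives a perfect fifth.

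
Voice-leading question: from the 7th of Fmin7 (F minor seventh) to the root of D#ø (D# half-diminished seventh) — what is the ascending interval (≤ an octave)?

augmented seventh

The 7th of Fmin7 (F minor seventh) is Eb; the root of D#ø (D# half-diminished seventh) is D#.
Eb up to D# is 12 semitones, a half step wider than a major seventh, so the interval is augmented.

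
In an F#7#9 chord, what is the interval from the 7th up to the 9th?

augmented third

F#7#9 is spelled F#–A#–C#–E–G##.
So we need the interval from E up to G##.
3 letter names make it a third; at 5 semitones (a half step wider than major) the quality is augmented.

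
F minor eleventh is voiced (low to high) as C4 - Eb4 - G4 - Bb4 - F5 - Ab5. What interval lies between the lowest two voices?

Those voices are C4 and Eb4.
From C to Eb: 3 semitones over a third = minor.

minor third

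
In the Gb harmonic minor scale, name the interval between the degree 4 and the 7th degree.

augmented fourth

Gb harmonic minor: Gb Ab Bbb Cb Db Ebb F.
Degree 4 = Cb; degree 7 = F.
4 letter names make it a fourth; at 6 semitones (a half step wider than perfect) the quality is augmented.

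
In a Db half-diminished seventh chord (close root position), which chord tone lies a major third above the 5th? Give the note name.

Cb

Dbø: Db–Fb–Abb–Cb.
The 5th is Abb. A major third above Abb is Cb.
Cb is the chord's 7th.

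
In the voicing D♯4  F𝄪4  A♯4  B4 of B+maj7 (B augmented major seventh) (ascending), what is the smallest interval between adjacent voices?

Adjacent intervals: D♯4→F𝄪4 = major third; F𝄪4→A♯4 = minor third; A♯4→B4 = minor second.
The smallest is A♯4 to B4, a minor second (1 semitone).

minor second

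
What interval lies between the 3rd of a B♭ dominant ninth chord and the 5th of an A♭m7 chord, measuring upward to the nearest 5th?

The 3rd of B♭ dominant ninth is D; the 5th of A♭m7 is E♭.
From D to E♭: 1 semitone over a second = minor.

minor second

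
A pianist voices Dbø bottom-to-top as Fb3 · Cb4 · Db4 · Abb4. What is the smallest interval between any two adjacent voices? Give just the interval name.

Adjacent intervals: Fb3→Cb4 = perfect fifth; Cb4→Db4 = major second; Db4→Abb4 = diminished fifth.
The smallest is Cb4 to Db4, a major second (2 semitones).

major second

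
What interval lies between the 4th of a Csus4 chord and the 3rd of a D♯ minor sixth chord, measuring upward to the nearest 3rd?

augmented 1st

Csus4 has F as its 4th, and D♯ minor sixth has F♯ as its 3rd.
From F to F♯: 1 semitone over a unison = augmented.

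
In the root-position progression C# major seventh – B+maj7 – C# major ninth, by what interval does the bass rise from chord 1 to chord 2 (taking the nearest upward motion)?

The roots are C# and B.
C# up to B is 10 semitones, a half step narrower than a major seventh, so the interval is minor.

minor seventh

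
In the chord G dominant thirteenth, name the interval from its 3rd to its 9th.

minor 7th

Spelling the chord: G-B-D-F-A-E.
So we need the interval from B up to A.
From B to A: 10 semitones over a seventh = minor.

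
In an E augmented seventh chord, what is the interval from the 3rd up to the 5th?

Spelling the chord: E-G#-B#-D.
3rd = G#; 5th = B#.
Counting 3 letters and 4 half steps from G# gives a major third.

major third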